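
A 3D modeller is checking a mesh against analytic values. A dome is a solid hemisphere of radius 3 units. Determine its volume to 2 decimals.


Shape: hemisphere (half of a sphere)
Radius r = 3 units
Formula: V = (1/2) * (4/3) * pi * r^3 = (2/3) * pi * r^3
r^3 = 27
(2/3) * 27 = 18
V = 18 * pi
V = 56.55
56.55 units^3


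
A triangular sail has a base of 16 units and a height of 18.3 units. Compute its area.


Shape: triangle
Base b = 16 units, Height h = 18.3 units
Formula: A = (1/2) * b * h
A = 0.5 * 16 * 18.3
A = 0.5 * 292.8
A = 146.4
146.4 units^2


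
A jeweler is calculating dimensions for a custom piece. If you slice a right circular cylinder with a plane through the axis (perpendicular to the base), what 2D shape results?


Solid: right circular cylinder
Cutting plane: through the axis (perpendicular to the base)
Visualize the intersection of the plane with the solid's surface.
The boundary of the cut region is a rectangle.
rectangle


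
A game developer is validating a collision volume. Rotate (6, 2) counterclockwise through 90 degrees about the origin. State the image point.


Transformation: rotation about the origin
Original point: (6, 2)
Rule for 90 deg counterclockwise: (x, y) -> (-y, x)
Apply: (6, 2) -> (-2, 6)
(-2, 6)


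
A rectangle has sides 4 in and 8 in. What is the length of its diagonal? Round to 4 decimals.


Shape: rectangle (diagonal via Pythagoras)
Sides: 4 in and 8 in
Formula: d = sqrt(l^2 + w^2)
l^2 = 16, w^2 = 64
l^2 + w^2 = 80
d = sqrt(80)
d = 8.9443
8.9443 in


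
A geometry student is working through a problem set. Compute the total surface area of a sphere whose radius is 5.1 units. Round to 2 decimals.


Shape: sphere
Radius r = 5.1 units
Formula: SA = 4 * pi * r^2
r^2 = 26.01
SA = 4 * pi * 26.01
SA = 104.04 * pi
SA = 326.85
326.85 units^2


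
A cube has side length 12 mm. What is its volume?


Shape: cube
Side s = 12 mm
Formula: V = s^3
V = 12 * 12 * 12
V = 144 * 12
V = 1728
1728 mm^3


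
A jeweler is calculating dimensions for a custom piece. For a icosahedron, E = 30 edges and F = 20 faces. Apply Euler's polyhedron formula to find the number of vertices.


Polyhedron: icosahedron
Euler's formula for convex polyhedra: V - E + F = 2
Given: E = 30 edges and F = 20 faces
Solve for V:
V = 2 + E - F = 2 + 30 - 20 = 12
12 vertices


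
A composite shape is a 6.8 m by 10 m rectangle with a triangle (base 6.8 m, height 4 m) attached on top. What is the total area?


Composite shape: rectangle + triangle
Rectangle area = 6.8 * 10 = 68
Triangle area = 0.5 * 6.8 * 4 = 13.6
Total = 68 + 13.6
Total = 81.6
81.6 m^2


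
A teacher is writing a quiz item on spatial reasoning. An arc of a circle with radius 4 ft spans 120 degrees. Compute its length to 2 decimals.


Shape: circular arc
Radius r = 4 ft, Angle = 120 degrees
Formula: L = (angle/360) * 2 * pi * r
2 * pi * r = 8 * pi
L = (120/360) * 8 * pi
L = 2.666667 * pi
L = 8.38
8.38 ft


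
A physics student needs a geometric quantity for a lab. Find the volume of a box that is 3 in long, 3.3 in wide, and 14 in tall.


Shape: rectangular prism
l = 3 in, w = 3.3 in, h = 14 in
Formula: V = l * w * h
V = 3 * 3.3 * 14
V = 9.9 * 14
V = 138.6
138.6 in^3


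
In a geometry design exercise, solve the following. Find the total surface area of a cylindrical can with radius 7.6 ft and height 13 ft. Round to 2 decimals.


Shape: closed cylinder
Radius r = 7.6 ft, Height h = 13 ft
Formula: SA = 2*pi*r^2 + 2*pi*r*h = 2*pi*r*(r + h)
r + h = 20.6
2 * r * (r + h) = 2 * 7.6 * 20.6 = 313.12
SA = 313.12 * pi
SA = 983.7
983.7 ft^2


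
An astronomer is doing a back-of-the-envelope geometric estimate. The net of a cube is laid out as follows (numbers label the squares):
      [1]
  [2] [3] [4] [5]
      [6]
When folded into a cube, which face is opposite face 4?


Net: cross layout. Take square 3 as the base (bottom).
Fold the four squares in the horizontal row up around 3: 2 -> left, 4 -> right, 5 wraps to the top.
Fold 1 and 6 up from 3: 1 -> back, 6 -> front.
Opposite pairs are therefore: (1, 6), (2, 4), (3, 5).
Face 4 is opposite face 2.
face 2


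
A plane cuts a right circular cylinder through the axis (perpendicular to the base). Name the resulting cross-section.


Solid: right circular cylinder
Cutting plane: through the axis (perpendicular to the base)
Visualize the intersection of the plane with the solid's surface.
The boundary of the cut region is a rectangle.
rectangle


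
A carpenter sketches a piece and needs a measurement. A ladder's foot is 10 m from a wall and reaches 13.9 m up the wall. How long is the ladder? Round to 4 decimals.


Shape: right triangle
Legs a = 10 m, b = 13.9 m
Formula: c = sqrt(a^2 + b^2)
a^2 = 100, b^2 = 193.21
a^2 + b^2 = 293.21
c = sqrt(293.21)
c = 17.1234
17.1234 m


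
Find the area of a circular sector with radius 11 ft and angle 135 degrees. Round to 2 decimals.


Shape: circular sector
Radius r = 11 ft, Angle = 135 degrees
Formula: A = (angle/360) * pi * r^2
r^2 = 121
Fraction of circle = 135/360
A = (135/360) * pi * 121
A = 45.375 * pi
A = 142.55
142.55 ft^2


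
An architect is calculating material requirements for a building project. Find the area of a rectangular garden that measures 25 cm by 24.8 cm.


Shape: rectangle
Length l = 25 cm, Width w = 24.8 cm
Formula: A = l * w
A = 25 * 24.8
A = 620
620 cm^2


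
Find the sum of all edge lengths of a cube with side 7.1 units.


Shape: cube
Side s = 7.1 units
A cube has 12 edges, all equal.
Formula: total edge length = 12 * s
Total = 12 * 7.1
Total = 85.2
85.2 units


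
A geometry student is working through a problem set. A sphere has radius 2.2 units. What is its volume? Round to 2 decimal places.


Shape: sphere
Radius r = 2.2 units
Formula: V = (4/3) * pi * r^3
r^3 = 10.648
(4/3) * 10.648 = 14.197333
V = 14.197333 * pi
V = 44.6
44.6 units^3


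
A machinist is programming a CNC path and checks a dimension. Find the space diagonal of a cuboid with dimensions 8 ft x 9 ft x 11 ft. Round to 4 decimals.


Shape: rectangular box (space diagonal)
l = 8 ft, w = 9 ft, h = 11 ft
Visualize: the diagonal of the base, then a right triangle with that diagonal and the height.
Formula: d = sqrt(l^2 + w^2 + h^2)
l^2 + w^2 + h^2 = 64 + 81 + 121 = 266
d = sqrt(266)
d = 16.3095
16.3095 ft


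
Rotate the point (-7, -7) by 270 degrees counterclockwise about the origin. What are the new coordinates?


Transformation: rotation about the origin
Original point: (-7, -7)
Rule for 270 deg counterclockwise: (x, y) -> (y, -x)
Apply: (-7, -7) -> (-7, 7)
(-7, 7)


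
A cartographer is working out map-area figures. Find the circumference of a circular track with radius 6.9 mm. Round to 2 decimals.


Shape: circle
Radius r = 6.9 mm
Formula: C = 2 * pi * r
C = 2 * pi * 6.9
C = 13.8 * pi
C = 43.35
43.35 mm


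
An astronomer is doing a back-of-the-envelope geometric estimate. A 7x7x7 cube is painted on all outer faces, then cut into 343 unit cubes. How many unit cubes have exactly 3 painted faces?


Large cube: 7 x 7 x 7, cut into unit cubes.
Cubes with 3 painted faces are at the corners. A cube always has 8 corners.
Count = 8
8 unit cubes


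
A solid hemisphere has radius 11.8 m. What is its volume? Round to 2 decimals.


Shape: hemisphere (half of a sphere)
Radius r = 11.8 m
Formula: V = (1/2) * (4/3) * pi * r^3 = (2/3) * pi * r^3
r^3 = 1643.032
(2/3) * 1643.032 = 1095.354667
V = 1095.354667 * pi
V = 3441.16
3441.16 m^3


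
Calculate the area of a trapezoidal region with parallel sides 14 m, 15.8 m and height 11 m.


Shape: trapezoid
Parallel sides a = 14 m, b = 15.8 m; Height h = 11 m
Formula: A = (a + b) * h / 2
a + b = 14 + 15.8 = 29.8
A = 29.8 * 11 / 2
A = 327.8 / 2
A = 163.9
163.9 m^2


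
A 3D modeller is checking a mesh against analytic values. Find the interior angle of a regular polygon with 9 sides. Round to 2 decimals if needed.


Shape: regular nonagon (9 sides)
Formula: interior angle = (n - 2) * 180 / n
(n - 2) = 7
(n - 2) * 180 = 1260
angle = 1260 / 9
angle = 140
140 degrees


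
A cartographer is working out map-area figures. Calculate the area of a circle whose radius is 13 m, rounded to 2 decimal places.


Shape: circle
Radius r = 13 m
Formula: A = pi * r^2
r^2 = 13^2 = 169
A = pi * 169
A = 530.93
530.93 m^2


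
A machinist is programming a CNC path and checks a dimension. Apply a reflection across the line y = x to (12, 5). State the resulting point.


Transformation: reflection
Original point: (12, 5)
Rule for reflection over y = x: (x, y) -> (y, x)
Apply: (12, 5) -> (5, 12)
(5, 12)


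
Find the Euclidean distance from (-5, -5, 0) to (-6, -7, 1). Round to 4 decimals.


3D distance between two points
P1 = (-5, -5, 0), P2 = (-6, -7, 1)
Formula: d = sqrt((x2-x1)^2 + (y2-y1)^2 + (z2-z1)^2)
dx = -6 - -5 = -1
dy = -7 - -5 = -2
dz = 1 - 0 = 1
dx^2 + dy^2 + dz^2 = 1 + 4 + 1 = 6
d = sqrt(6)
d = 2.4495
2.4495 units


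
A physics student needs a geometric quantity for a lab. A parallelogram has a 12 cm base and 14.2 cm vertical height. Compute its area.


Shape: parallelogram
Base b = 12 cm, Height h = 14.2 cm
Formula: A = b * h
A = 12 * 14.2
A = 170.4
170.4 cm^2


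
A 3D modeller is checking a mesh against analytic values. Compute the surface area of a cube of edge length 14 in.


Shape: cube
Side s = 14 in
A cube has 6 square faces.
Formula: SA = 6 * s^2
s^2 = 196
SA = 6 * 196
SA = 1176
1176 in^2


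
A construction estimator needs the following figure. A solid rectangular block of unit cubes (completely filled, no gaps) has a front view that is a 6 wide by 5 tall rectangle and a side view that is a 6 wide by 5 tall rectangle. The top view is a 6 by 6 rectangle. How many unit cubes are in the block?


Orthographic views of a solid rectangular block:
Front view 6 x 5 -> length = 6, height = 5
Side view 6 x 5 -> width = 6, height = 5 (consistent)
Top view 6 x 6 -> confirms length = 6, width = 6
The block is 6 x 6 x 5.
Total unit cubes = 6 * 6 * 5 = 180
180 unit cubes


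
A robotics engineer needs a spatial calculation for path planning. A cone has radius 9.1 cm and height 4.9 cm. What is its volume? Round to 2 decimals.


Shape: cone
Radius r = 9.1 cm, Height h = 4.9 cm
Formula: V = (1/3) * pi * r^2 * h
r^2 = 82.81
pi * r^2 * h = pi * 82.81 * 4.9 = 405.769 * pi
V = 405.769 * pi / 3
V = 424.92
424.92 cm^3


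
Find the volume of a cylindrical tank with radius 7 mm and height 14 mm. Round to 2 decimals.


Shape: cylinder
Radius r = 7 mm, Height h = 14 mm
Formula: V = pi * r^2 * h
r^2 = 49
V = pi * 49 * 14
V = 686 * pi
V = 2155.13
2155.13 mm^3


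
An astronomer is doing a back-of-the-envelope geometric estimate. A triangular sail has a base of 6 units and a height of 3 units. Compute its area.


Shape: triangle
Base b = 6 units, Height h = 3 units
Formula: A = (1/2) * b * h
A = 0.5 * 6 * 3
A = 0.5 * 18
A = 9
9 units^2


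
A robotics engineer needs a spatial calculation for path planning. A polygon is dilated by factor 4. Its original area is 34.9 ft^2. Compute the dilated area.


Linear scale factor k = 4
Original area = 34.9 ft^2
Rule: under a linear scaling by k, areas scale by k^2.
k^2 = 4^2 = 16
New area = 34.9 * 16
New area = 558.4
558.4 ft^2


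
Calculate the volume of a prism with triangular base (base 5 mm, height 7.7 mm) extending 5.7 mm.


Shape: triangular prism
Triangle base = 5 mm, triangle height = 7.7 mm, prism length L = 5.7 mm
Formula: V = (1/2 * b * h_tri) * L
Cross-section area = 0.5 * 5 * 7.7 = 19.25
V = 19.25 * 5.7
V = 109.725
109.725 mm^3


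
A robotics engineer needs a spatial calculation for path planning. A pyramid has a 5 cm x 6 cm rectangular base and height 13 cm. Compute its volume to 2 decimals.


Shape: rectangular pyramid
Base: 5 cm x 6 cm, Height h = 13 cm
Formula: V = (1/3) * base_area * h
base_area = 5 * 6 = 30
base_area * h = 30 * 13 = 390
V = 390 / 3
V = 130
130 cm^3


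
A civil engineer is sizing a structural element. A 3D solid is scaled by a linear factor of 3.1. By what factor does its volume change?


Linear scale factor k = 3.1
Rule: under a linear scaling by k, volumes scale by k^3.
k^3 = 3.1 * 3.1 * 3.1
k^3 = 9.61 * 3.1
k^3 = 29.791
Volume scales by a factor of 29.791.
29.791 (dimensionless)


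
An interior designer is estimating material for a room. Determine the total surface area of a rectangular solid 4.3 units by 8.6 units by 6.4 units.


Shape: rectangular prism
l = 4.3 units, w = 8.6 units, h = 6.4 units
Formula: SA = 2(lw + lh + wh)
lw = 36.98, lh = 27.52, wh = 55.04
lw + lh + wh = 119.54
SA = 2 * 119.54
SA = 239.08
239.08 units^2


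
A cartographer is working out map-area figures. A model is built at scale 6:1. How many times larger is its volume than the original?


Linear scale factor k = 6
Rule: under a linear scaling by k, volumes scale by k^3.
k^3 = 6 * 6 * 6
k^3 = 36 * 6
k^3 = 216
Volume scales by a factor of 216.
216 (dimensionless)


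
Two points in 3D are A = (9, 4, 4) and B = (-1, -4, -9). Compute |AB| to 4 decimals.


3D distance between two points
P1 = (9, 4, 4), P2 = (-1, -4, -9)
Formula: d = sqrt((x2-x1)^2 + (y2-y1)^2 + (z2-z1)^2)
dx = -1 - 9 = -10
dy = -4 - 4 = -8
dz = -9 - 4 = -13
dx^2 + dy^2 + dz^2 = 100 + 64 + 169 = 333
d = sqrt(333)
d = 18.2483
18.2483 units


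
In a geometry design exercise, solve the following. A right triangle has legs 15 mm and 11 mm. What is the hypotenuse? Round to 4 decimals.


Shape: right triangle
Legs a = 15 mm, b = 11 mm
Formula: c = sqrt(a^2 + b^2)
a^2 = 225, b^2 = 121
a^2 + b^2 = 346
c = sqrt(346)
c = 18.6011
18.6011 mm


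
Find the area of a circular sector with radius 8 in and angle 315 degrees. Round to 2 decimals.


Shape: circular sector
Radius r = 8 in, Angle = 315 degrees
Formula: A = (angle/360) * pi * r^2
r^2 = 64
Fraction of circle = 315/360
A = (315/360) * pi * 64
A = 56 * pi
A = 175.93
175.93 in^2


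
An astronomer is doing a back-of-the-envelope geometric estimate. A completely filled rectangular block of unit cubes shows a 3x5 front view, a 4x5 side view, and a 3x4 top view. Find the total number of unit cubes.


Orthographic views of a solid rectangular block:
Front view 3 x 5 -> length = 3, height = 5
Side view 4 x 5 -> width = 4, height = 5 (consistent)
Top view 3 x 4 -> confirms length = 3, width = 4
The block is 3 x 4 x 5.
Total unit cubes = 3 * 4 * 5 = 60
60 unit cubes


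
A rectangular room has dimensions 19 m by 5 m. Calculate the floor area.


Shape: rectangle
Length l = 19 m, Width w = 5 m
Formula: A = l * w
A = 19 * 5
A = 95
95 m^2


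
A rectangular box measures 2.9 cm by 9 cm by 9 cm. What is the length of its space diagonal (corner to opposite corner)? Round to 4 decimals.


Shape: rectangular box (space diagonal)
l = 2.9 cm, w = 9 cm, h = 9 cm
Visualize: the diagonal of the base, then a right triangle with that diagonal and the height.
Formula: d = sqrt(l^2 + w^2 + h^2)
l^2 + w^2 + h^2 = 8.41 + 81 + 81 = 170.41
d = sqrt(170.41)
d = 13.0541
13.0541 cm


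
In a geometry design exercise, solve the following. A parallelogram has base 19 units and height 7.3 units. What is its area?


Shape: parallelogram
Base b = 19 units, Height h = 7.3 units
Formula: A = b * h
A = 19 * 7.3
A = 138.7
138.7 units^2


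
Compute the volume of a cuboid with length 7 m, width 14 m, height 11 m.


Shape: rectangular prism
l = 7 m, w = 14 m, h = 11 m
Formula: V = l * w * h
V = 7 * 14 * 11
V = 98 * 11
V = 1078
1078 m^3


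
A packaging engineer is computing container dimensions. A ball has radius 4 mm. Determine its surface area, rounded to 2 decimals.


Shape: sphere
Radius r = 4 mm
Formula: SA = 4 * pi * r^2
r^2 = 16
SA = 4 * pi * 16
SA = 64 * pi
SA = 201.06
201.06 mm^2


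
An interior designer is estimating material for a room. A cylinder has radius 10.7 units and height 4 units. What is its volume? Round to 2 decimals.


Shape: cylinder
Radius r = 10.7 units, Height h = 4 units
Formula: V = pi * r^2 * h
r^2 = 114.49
V = pi * 114.49 * 4
V = 457.96 * pi
V = 1438.72
1438.72 units^3


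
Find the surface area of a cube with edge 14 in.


Shape: cube
Side s = 14 in
A cube has 6 square faces.
Formula: SA = 6 * s^2
s^2 = 196
SA = 6 * 196
SA = 1176
1176 in^2


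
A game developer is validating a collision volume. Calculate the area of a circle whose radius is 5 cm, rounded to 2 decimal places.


Shape: circle
Radius r = 5 cm
Formula: A = pi * r^2
r^2 = 5^2 = 25
A = pi * 25
A = 78.54
78.54 cm^2


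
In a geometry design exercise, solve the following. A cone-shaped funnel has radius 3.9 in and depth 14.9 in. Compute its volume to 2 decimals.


Shape: cone
Radius r = 3.9 in, Height h = 14.9 in
Formula: V = (1/3) * pi * r^2 * h
r^2 = 15.21
pi * r^2 * h = pi * 15.21 * 14.9 = 226.629 * pi
V = 226.629 * pi / 3
V = 237.33
237.33 in^3


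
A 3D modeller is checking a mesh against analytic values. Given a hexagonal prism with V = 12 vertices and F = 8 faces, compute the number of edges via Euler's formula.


Polyhedron: hexagonal prism
Euler's formula for convex polyhedra: V - E + F = 2
Given: V = 12 vertices and F = 8 faces
Solve for E:
E = V + F - 2 = 12 + 8 - 2 = 18
18 edges


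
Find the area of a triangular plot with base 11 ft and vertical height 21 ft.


Shape: triangle
Base b = 11 ft, Height h = 21 ft
Formula: A = (1/2) * b * h
A = 0.5 * 11 * 21
A = 0.5 * 231
A = 115.5
115.5 ft^2


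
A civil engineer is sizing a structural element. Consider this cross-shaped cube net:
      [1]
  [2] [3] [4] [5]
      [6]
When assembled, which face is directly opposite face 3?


Net: cross layout. Take square 3 as the base (bottom).
Fold the four squares in the horizontal row up around 3: 2 -> left, 4 -> right, 5 wraps to the top.
Fold 1 and 6 up from 3: 1 -> back, 6 -> front.
Opposite pairs are therefore: (1, 6), (2, 4), (3, 5).
Face 3 is opposite face 5.
face 5


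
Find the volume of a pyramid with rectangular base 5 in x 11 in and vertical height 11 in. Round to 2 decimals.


Shape: rectangular pyramid
Base: 5 in x 11 in, Height h = 11 in
Formula: V = (1/3) * base_area * h
base_area = 5 * 11 = 55
base_area * h = 55 * 11 = 605
V = 605 / 3
V = 201.67
201.67 in^3


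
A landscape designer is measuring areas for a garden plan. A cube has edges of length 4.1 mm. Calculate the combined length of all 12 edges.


Shape: cube
Side s = 4.1 mm
A cube has 12 edges, all equal.
Formula: total edge length = 12 * s
Total = 12 * 4.1
Total = 49.2
49.2 mm


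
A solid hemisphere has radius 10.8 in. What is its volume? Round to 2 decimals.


Shape: hemisphere (half of a sphere)
Radius r = 10.8 in
Formula: V = (1/2) * (4/3) * pi * r^3 = (2/3) * pi * r^3
r^3 = 1259.712
(2/3) * 1259.712 = 839.808
V = 839.808 * pi
V = 2638.33
2638.33 in^3


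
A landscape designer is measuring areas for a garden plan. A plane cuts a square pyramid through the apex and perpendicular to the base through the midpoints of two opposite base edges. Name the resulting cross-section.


Solid: square pyramid
Cutting plane: through the apex and perpendicular to the base through the midpoints of two opposite base edges
Visualize the intersection of the plane with the solid's surface.
The boundary of the cut region is a isosceles triangle.
isosceles triangle


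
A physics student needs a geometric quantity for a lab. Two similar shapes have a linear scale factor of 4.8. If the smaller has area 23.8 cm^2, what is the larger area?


Linear scale factor k = 4.8
Original area = 23.8 cm^2
Rule: under a linear scaling by k, areas scale by k^2.
k^2 = 4.8^2 = 23.04
New area = 23.8 * 23.04
New area = 548.352
548.352 cm^2


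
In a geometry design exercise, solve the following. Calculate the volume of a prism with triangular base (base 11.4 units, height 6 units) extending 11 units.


Shape: triangular prism
Triangle base = 11.4 units, triangle height = 6 units, prism length L = 11 units
Formula: V = (1/2 * b * h_tri) * L
Cross-section area = 0.5 * 11.4 * 6 = 34.2
V = 34.2 * 11
V = 376.2
376.2 units^3


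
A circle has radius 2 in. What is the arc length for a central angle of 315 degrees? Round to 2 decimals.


Shape: circular arc
Radius r = 2 in, Angle = 315 degrees
Formula: L = (angle/360) * 2 * pi * r
2 * pi * r = 4 * pi
L = (315/360) * 4 * pi
L = 3.5 * pi
L = 11
11 in


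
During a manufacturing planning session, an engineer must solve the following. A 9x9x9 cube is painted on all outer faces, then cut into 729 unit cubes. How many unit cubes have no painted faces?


Large cube: 9 x 9 x 9, cut into unit cubes.
n = 9, so n - 2 = 7
Unpainted cubes form the interior (n - 2)^3 block.
(n - 2)^3 = 7^3 = 343
343 unit cubes


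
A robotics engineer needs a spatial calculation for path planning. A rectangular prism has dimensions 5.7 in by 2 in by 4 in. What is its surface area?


Shape: rectangular prism
l = 5.7 in, w = 2 in, h = 4 in
Formula: SA = 2(lw + lh + wh)
lw = 11.4, lh = 22.8, wh = 8
lw + lh + wh = 42.2
SA = 2 * 42.2
SA = 84.4
84.4 in^2


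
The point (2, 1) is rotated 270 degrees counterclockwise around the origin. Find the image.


Transformation: rotation about the origin
Original point: (2, 1)
Rule for 270 deg counterclockwise: (x, y) -> (y, -x)
Apply: (2, 1) -> (1, -2)
(1, -2)


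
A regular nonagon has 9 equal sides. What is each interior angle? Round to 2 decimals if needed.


Shape: regular nonagon (9 sides)
Formula: interior angle = (n - 2) * 180 / n
(n - 2) = 7
(n - 2) * 180 = 1260
angle = 1260 / 9
angle = 140
140 degrees


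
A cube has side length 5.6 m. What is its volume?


Shape: cube
Side s = 5.6 m
Formula: V = s^3
V = 5.6 * 5.6 * 5.6
V = 31.36 * 5.6
V = 175.616
175.616 m^3


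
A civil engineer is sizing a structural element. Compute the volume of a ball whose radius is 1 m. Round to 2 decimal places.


Shape: sphere
Radius r = 1 m
Formula: V = (4/3) * pi * r^3
r^3 = 1
(4/3) * 1 = 1.333333
V = 1.333333 * pi
V = 4.19
4.19 m^3


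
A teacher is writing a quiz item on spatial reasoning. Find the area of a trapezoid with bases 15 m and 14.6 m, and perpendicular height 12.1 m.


Shape: trapezoid
Parallel sides a = 15 m, b = 14.6 m; Height h = 12.1 m
Formula: A = (a + b) * h / 2
a + b = 15 + 14.6 = 29.6
A = 29.6 * 12.1 / 2
A = 358.16 / 2
A = 179.08
179.08 m^2


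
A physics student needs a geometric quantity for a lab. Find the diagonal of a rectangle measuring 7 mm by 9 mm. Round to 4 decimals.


Shape: rectangle (diagonal via Pythagoras)
Sides: 7 mm and 9 mm
Formula: d = sqrt(l^2 + w^2)
l^2 = 49, w^2 = 81
l^2 + w^2 = 130
d = sqrt(130)
d = 11.4018
11.4018 mm


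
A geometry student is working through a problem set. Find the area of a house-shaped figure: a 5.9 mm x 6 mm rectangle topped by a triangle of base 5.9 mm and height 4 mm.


Composite shape: rectangle + triangle
Rectangle area = 5.9 * 6 = 35.4
Triangle area = 0.5 * 5.9 * 4 = 11.8
Total = 35.4 + 11.8
Total = 47.2
47.2 mm^2


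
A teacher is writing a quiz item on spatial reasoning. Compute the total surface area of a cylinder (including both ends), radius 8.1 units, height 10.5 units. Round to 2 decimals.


Shape: closed cylinder
Radius r = 8.1 units, Height h = 10.5 units
Formula: SA = 2*pi*r^2 + 2*pi*r*h = 2*pi*r*(r + h)
r + h = 18.6
2 * r * (r + h) = 2 * 8.1 * 18.6 = 301.32
SA = 301.32 * pi
SA = 946.62
946.62 units^2


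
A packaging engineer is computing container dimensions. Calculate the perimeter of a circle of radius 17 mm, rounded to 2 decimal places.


Shape: circle
Radius r = 17 mm
Formula: C = 2 * pi * r
C = 2 * pi * 17
C = 34 * pi
C = 106.81
106.81 mm


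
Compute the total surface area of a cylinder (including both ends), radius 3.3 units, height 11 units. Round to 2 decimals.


Shape: closed cylinder
Radius r = 3.3 units, Height h = 11 units
Formula: SA = 2*pi*r^2 + 2*pi*r*h = 2*pi*r*(r + h)
r + h = 14.3
2 * r * (r + h) = 2 * 3.3 * 14.3 = 94.38
SA = 94.38 * pi
SA = 296.5
296.5 units^2


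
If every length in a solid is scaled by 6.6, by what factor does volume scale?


Linear scale factor k = 6.6
Rule: under a linear scaling by k, volumes scale by k^3.
k^3 = 6.6 * 6.6 * 6.6
k^3 = 43.56 * 6.6
k^3 = 287.496
Volume scales by a factor of 287.496.
287.496 (dimensionless)


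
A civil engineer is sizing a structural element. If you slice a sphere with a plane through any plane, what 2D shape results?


Solid: sphere
Cutting plane: through any plane
Visualize the intersection of the plane with the solid's surface.
The boundary of the cut region is a circle.
circle


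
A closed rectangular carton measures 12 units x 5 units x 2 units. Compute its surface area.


Shape: rectangular prism
l = 12 units, w = 5 units, h = 2 units
Formula: SA = 2(lw + lh + wh)
lw = 60, lh = 24, wh = 10
lw + lh + wh = 94
SA = 2 * 94
SA = 188
188 units^2


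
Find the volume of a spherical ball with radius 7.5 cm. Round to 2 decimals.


Shape: sphere
Radius r = 7.5 cm
Formula: V = (4/3) * pi * r^3
r^3 = 421.875
(4/3) * 421.875 = 562.5
V = 562.5 * pi
V = 1767.15
1767.15 cm^3


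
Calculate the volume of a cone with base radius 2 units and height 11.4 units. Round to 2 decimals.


Shape: cone
Radius r = 2 units, Height h = 11.4 units
Formula: V = (1/3) * pi * r^2 * h
r^2 = 4
pi * r^2 * h = pi * 4 * 11.4 = 45.6 * pi
V = 45.6 * pi / 3
V = 47.75
47.75 units^3


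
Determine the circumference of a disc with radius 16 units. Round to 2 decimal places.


Shape: circle
Radius r = 16 units
Formula: C = 2 * pi * r
C = 2 * pi * 16
C = 32 * pi
C = 100.53
100.53 units


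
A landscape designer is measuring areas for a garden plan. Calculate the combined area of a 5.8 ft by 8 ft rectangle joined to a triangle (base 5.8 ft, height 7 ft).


Composite shape: rectangle + triangle
Rectangle area = 5.8 * 8 = 46.4
Triangle area = 0.5 * 5.8 * 7 = 20.3
Total = 46.4 + 20.3
Total = 66.7
66.7 ft^2


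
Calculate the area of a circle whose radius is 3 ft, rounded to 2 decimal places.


Shape: circle
Radius r = 3 ft
Formula: A = pi * r^2
r^2 = 3^2 = 9
A = pi * 9
A = 28.27
28.27 ft^2


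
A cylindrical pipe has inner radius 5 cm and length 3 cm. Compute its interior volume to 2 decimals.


Shape: cylinder
Radius r = 5 cm, Height h = 3 cm
Formula: V = pi * r^2 * h
r^2 = 25
V = pi * 25 * 3
V = 75 * pi
V = 235.62
235.62 cm^3


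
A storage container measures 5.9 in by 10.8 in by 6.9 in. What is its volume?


Shape: rectangular prism
l = 5.9 in, w = 10.8 in, h = 6.9 in
Formula: V = l * w * h
V = 5.9 * 10.8 * 6.9
V = 63.72 * 6.9
V = 439.668
439.668 in^3


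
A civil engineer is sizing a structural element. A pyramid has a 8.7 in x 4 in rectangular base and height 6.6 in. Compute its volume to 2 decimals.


Shape: rectangular pyramid
Base: 8.7 in x 4 in, Height h = 6.6 in
Formula: V = (1/3) * base_area * h
base_area = 8.7 * 4 = 34.8
base_area * h = 34.8 * 6.6 = 229.68
V = 229.68 / 3
V = 76.56
76.56 in^3


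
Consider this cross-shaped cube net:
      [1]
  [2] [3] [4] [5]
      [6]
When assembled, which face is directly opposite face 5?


Net: cross layout. Take square 3 as the base (bottom).
Fold the four squares in the horizontal row up around 3: 2 -> left, 4 -> right, 5 wraps to the top.
Fold 1 and 6 up from 3: 1 -> back, 6 -> front.
Opposite pairs are therefore: (1, 6), (2, 4), (3, 5).
Face 5 is opposite face 3.
face 3


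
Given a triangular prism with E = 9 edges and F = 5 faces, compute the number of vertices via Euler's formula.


Polyhedron: triangular prism
Euler's formula for convex polyhedra: V - E + F = 2
Given: E = 9 edges and F = 5 faces
Solve for V:
V = 2 + E - F = 2 + 9 - 5 = 6
6 vertices


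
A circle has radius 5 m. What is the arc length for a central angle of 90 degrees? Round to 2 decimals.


Shape: circular arc
Radius r = 5 m, Angle = 90 degrees
Formula: L = (angle/360) * 2 * pi * r
2 * pi * r = 10 * pi
L = (90/360) * 10 * pi
L = 2.5 * pi
L = 7.85
7.85 m


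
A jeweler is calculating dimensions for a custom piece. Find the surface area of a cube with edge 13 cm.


Shape: cube
Side s = 13 cm
A cube has 6 square faces.
Formula: SA = 6 * s^2
s^2 = 169
SA = 6 * 169
SA = 1014
1014 cm^2


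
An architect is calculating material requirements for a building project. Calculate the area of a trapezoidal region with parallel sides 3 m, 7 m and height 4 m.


Shape: trapezoid
Parallel sides a = 3 m, b = 7 m; Height h = 4 m
Formula: A = (a + b) * h / 2
a + b = 3 + 7 = 10
A = 10 * 4 / 2
A = 40 / 2
A = 20
20 m^2


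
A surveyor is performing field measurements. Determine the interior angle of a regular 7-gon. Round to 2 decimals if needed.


Shape: regular heptagon (7 sides)
Formula: interior angle = (n - 2) * 180 / n
(n - 2) = 5
(n - 2) * 180 = 900
angle = 900 / 7
angle = 128.57
128.57 degrees


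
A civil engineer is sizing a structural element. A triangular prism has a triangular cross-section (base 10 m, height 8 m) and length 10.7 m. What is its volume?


Shape: triangular prism
Triangle base = 10 m, triangle height = 8 m, prism length L = 10.7 m
Formula: V = (1/2 * b * h_tri) * L
Cross-section area = 0.5 * 10 * 8 = 40
V = 40 * 10.7
V = 428
428 m^3


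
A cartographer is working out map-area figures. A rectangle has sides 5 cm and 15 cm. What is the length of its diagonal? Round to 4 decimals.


Shape: rectangle (diagonal via Pythagoras)
Sides: 5 cm and 15 cm
Formula: d = sqrt(l^2 + w^2)
l^2 = 25, w^2 = 225
l^2 + w^2 = 250
d = sqrt(250)
d = 15.8114
15.8114 cm


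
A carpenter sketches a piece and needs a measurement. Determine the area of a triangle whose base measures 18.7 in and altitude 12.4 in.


Shape: triangle
Base b = 18.7 in, Height h = 12.4 in
Formula: A = (1/2) * b * h
A = 0.5 * 18.7 * 12.4
A = 0.5 * 231.88
A = 115.94
115.94 in^2


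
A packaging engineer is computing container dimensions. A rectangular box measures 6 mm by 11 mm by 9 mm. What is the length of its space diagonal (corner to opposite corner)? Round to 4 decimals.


Shape: rectangular box (space diagonal)
l = 6 mm, w = 11 mm, h = 9 mm
Visualize: the diagonal of the base, then a right triangle with that diagonal and the height.
Formula: d = sqrt(l^2 + w^2 + h^2)
l^2 + w^2 + h^2 = 36 + 121 + 81 = 238
d = sqrt(238)
d = 15.4272
15.4272 mm


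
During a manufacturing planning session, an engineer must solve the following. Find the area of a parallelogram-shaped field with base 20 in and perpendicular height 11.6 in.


Shape: parallelogram
Base b = 20 in, Height h = 11.6 in
Formula: A = b * h
A = 20 * 11.6
A = 232
232 in^2


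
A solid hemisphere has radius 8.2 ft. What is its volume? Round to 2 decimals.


Shape: hemisphere (half of a sphere)
Radius r = 8.2 ft
Formula: V = (1/2) * (4/3) * pi * r^3 = (2/3) * pi * r^3
r^3 = 551.368
(2/3) * 551.368 = 367.578667
V = 367.578667 * pi
V = 1154.78
1154.78 ft^3


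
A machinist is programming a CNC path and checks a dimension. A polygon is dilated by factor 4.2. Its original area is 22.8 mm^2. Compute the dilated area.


Linear scale factor k = 4.2
Original area = 22.8 mm^2
Rule: under a linear scaling by k, areas scale by k^2.
k^2 = 4.2^2 = 17.64
New area = 22.8 * 17.64
New area = 402.192
402.192 mm^2


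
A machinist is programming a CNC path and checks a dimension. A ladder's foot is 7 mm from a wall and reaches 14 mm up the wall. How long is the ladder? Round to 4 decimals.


Shape: right triangle
Legs a = 7 mm, b = 14 mm
Formula: c = sqrt(a^2 + b^2)
a^2 = 49, b^2 = 196
a^2 + b^2 = 245
c = sqrt(245)
c = 15.6525
15.6525 mm


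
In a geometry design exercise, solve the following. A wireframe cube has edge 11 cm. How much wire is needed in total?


Shape: cube
Side s = 11 cm
A cube has 12 edges, all equal.
Formula: total edge length = 12 * s
Total = 12 * 11
Total = 132
132 cm


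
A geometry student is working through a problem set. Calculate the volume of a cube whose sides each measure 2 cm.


Shape: cube
Side s = 2 cm
Formula: V = s^3
V = 2 * 2 * 2
V = 4 * 2
V = 8
8 cm^3


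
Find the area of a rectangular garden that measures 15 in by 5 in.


Shape: rectangle
Length l = 15 in, Width w = 5 in
Formula: A = l * w
A = 15 * 5
A = 75
75 in^2


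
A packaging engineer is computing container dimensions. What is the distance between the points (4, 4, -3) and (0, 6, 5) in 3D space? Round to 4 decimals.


3D distance between two points
P1 = (4, 4, -3), P2 = (0, 6, 5)
Formula: d = sqrt((x2-x1)^2 + (y2-y1)^2 + (z2-z1)^2)
dx = 0 - 4 = -4
dy = 6 - 4 = 2
dz = 5 - -3 = 8
dx^2 + dy^2 + dz^2 = 16 + 4 + 64 = 84
d = sqrt(84)
d = 9.1652
9.1652 units


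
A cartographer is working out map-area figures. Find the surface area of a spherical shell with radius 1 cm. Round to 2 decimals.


Shape: sphere
Radius r = 1 cm
Formula: SA = 4 * pi * r^2
r^2 = 1
SA = 4 * pi * 1
SA = 4 * pi
SA = 12.57
12.57 cm^2


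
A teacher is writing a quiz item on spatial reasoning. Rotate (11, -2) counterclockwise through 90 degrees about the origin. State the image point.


Transformation: rotation about the origin
Original point: (11, -2)
Rule for 90 deg counterclockwise: (x, y) -> (-y, x)
Apply: (11, -2) -> (2, 11)
(2, 11)


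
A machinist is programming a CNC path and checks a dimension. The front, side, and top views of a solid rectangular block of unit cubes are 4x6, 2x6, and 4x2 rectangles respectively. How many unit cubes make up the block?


Orthographic views of a solid rectangular block:
Front view 4 x 6 -> length = 4, height = 6
Side view 2 x 6 -> width = 2, height = 6 (consistent)
Top view 4 x 2 -> confirms length = 4, width = 2
The block is 4 x 2 x 6.
Total unit cubes = 4 * 2 * 6 = 48
48 unit cubes


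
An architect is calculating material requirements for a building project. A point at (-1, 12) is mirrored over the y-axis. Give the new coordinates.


Transformation: reflection
Original point: (-1, 12)
Rule for reflection over the y-axis: (x, y) -> (-x, y)
Apply: (-1, 12) -> (1, 12)
(1, 12)


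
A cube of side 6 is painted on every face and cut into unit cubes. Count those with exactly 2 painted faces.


Large cube: 6 x 6 x 6, cut into unit cubes.
n = 6, so n - 2 = 4
Cubes with 2 painted faces lie along the edges, excluding corners.
A cube has 12 edges; each contributes (n - 2) = 4 such cubes.
Count = 12 * 4 = 48
48 unit cubes


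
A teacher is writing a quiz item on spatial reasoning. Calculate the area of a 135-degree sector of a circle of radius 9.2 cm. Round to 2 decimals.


Shape: circular sector
Radius r = 9.2 cm, Angle = 135 degrees
Formula: A = (angle/360) * pi * r^2
r^2 = 84.64
Fraction of circle = 135/360
A = (135/360) * pi * 84.64
A = 31.74 * pi
A = 99.71
99.71 cm^2


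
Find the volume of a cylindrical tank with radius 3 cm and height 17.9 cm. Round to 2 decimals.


Shape: cylinder
Radius r = 3 cm, Height h = 17.9 cm
Formula: V = pi * r^2 * h
r^2 = 9
V = pi * 9 * 17.9
V = 161.1 * pi
V = 506.11
506.11 cm^3


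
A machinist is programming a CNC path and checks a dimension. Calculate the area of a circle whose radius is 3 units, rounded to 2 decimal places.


Shape: circle
Radius r = 3 units
Formula: A = pi * r^2
r^2 = 3^2 = 9
A = pi * 9
A = 28.27
28.27 units^2


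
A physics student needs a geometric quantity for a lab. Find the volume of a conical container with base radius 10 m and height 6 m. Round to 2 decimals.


Shape: cone
Radius r = 10 m, Height h = 6 m
Formula: V = (1/3) * pi * r^2 * h
r^2 = 100
pi * r^2 * h = pi * 100 * 6 = 600 * pi
V = 600 * pi / 3
V = 628.32
628.32 m^3


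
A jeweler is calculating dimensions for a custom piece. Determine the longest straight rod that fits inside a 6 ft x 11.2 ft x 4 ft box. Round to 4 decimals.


Shape: rectangular box (space diagonal)
l = 6 ft, w = 11.2 ft, h = 4 ft
Visualize: the diagonal of the base, then a right triangle with that diagonal and the height.
Formula: d = sqrt(l^2 + w^2 + h^2)
l^2 + w^2 + h^2 = 36 + 125.44 + 16 = 177.44
d = sqrt(177.44)
d = 13.3207
13.3207 ft


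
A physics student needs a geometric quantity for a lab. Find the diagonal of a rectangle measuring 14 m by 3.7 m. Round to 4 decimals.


Shape: rectangle (diagonal via Pythagoras)
Sides: 14 m and 3.7 m
Formula: d = sqrt(l^2 + w^2)
l^2 = 196, w^2 = 13.69
l^2 + w^2 = 209.69
d = sqrt(209.69)
d = 14.4807
14.4807 m


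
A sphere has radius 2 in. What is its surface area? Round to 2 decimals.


Shape: sphere
Radius r = 2 in
Formula: SA = 4 * pi * r^2
r^2 = 4
SA = 4 * pi * 4
SA = 16 * pi
SA = 50.27
50.27 in^2


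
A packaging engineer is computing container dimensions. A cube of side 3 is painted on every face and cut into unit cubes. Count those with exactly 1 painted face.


Large cube: 3 x 3 x 3, cut into unit cubes.
n = 3, so n - 2 = 1
Cubes with 1 painted face lie in the interior of each face.
A cube has 6 faces; each contributes (n - 2)^2 = 1 such cubes.
Count = 6 * 1 = 6
6 unit cubes


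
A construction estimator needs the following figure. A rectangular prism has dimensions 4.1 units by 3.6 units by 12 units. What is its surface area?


Shape: rectangular prism
l = 4.1 units, w = 3.6 units, h = 12 units
Formula: SA = 2(lw + lh + wh)
lw = 14.76, lh = 49.2, wh = 43.2
lw + lh + wh = 107.16
SA = 2 * 107.16
SA = 214.32
214.32 units^2


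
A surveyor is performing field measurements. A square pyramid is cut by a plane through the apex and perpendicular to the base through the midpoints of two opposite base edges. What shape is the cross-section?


Solid: square pyramid
Cutting plane: through the apex and perpendicular to the base through the midpoints of two opposite base edges
Visualize the intersection of the plane with the solid's surface.
The boundary of the cut region is a isosceles triangle.
isosceles triangle


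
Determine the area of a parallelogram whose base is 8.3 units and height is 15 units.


Shape: parallelogram
Base b = 8.3 units, Height h = 15 units
Formula: A = b * h
A = 8.3 * 15
A = 124.5
124.5 units^2


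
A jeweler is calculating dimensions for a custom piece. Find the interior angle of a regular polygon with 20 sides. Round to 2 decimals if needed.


Shape: regular icosagon (20 sides)
Formula: interior angle = (n - 2) * 180 / n
(n - 2) = 18
(n - 2) * 180 = 3240
angle = 3240 / 20
angle = 162
162 degrees


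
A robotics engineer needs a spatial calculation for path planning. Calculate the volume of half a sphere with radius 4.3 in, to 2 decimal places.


Shape: hemisphere (half of a sphere)
Radius r = 4.3 in
Formula: V = (1/2) * (4/3) * pi * r^3 = (2/3) * pi * r^3
r^3 = 79.507
(2/3) * 79.507 = 53.004667
V = 53.004667 * pi
V = 166.52
166.52 in^3


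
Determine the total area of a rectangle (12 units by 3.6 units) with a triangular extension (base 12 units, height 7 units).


Composite shape: rectangle + triangle
Rectangle area = 12 * 3.6 = 43.2
Triangle area = 0.5 * 12 * 7 = 42
Total = 43.2 + 42
Total = 85.2
85.2 units^2


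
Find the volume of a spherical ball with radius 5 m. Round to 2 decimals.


Shape: sphere
Radius r = 5 m
Formula: V = (4/3) * pi * r^3
r^3 = 125
(4/3) * 125 = 166.666667
V = 166.666667 * pi
V = 523.6
523.6 m^3


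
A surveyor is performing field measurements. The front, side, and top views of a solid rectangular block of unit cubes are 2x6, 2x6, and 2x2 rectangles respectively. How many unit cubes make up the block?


Orthographic views of a solid rectangular block:
Front view 2 x 6 -> length = 2, height = 6
Side view 2 x 6 -> width = 2, height = 6 (consistent)
Top view 2 x 2 -> confirms length = 2, width = 2
The block is 2 x 2 x 6.
Total unit cubes = 2 * 2 * 6 = 24
24 unit cubes


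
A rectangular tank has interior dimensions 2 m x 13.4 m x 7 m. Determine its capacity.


Shape: rectangular prism
l = 2 m, w = 13.4 m, h = 7 m
Formula: V = l * w * h
V = 2 * 13.4 * 7
V = 26.8 * 7
V = 187.6
187.6 m^3


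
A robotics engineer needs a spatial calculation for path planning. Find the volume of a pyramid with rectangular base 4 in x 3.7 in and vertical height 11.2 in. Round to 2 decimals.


Shape: rectangular pyramid
Base: 4 in x 3.7 in, Height h = 11.2 in
Formula: V = (1/3) * base_area * h
base_area = 4 * 3.7 = 14.8
base_area * h = 14.8 * 11.2 = 165.76
V = 165.76 / 3
V = 55.25
55.25 in^3
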